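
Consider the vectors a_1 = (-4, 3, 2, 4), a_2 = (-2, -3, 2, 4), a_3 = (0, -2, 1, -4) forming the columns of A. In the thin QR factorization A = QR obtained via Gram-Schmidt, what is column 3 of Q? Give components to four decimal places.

q_3 = (-0.5094, -0.1698, 0.5370, -0.6506)

q_1 = a_1/‖a_1‖ = (-4, 3, 2, 4)/6.7082 = (-0.5963, 0.4472, 0.2981, 0.5963).
r_{12} = q_1·a_2 = 2.8324.
u_2 = a_2 − 2.8324·q_1 = (-0.3111, -4.2667, 1.1556, 2.3111).
‖u_2‖ = 4.9978, so q_2 = (-0.0622, -0.8537, 0.2312, 0.4624).
r_{13} = q_1·a_3 = -2.9814; r_{23} = q_2·a_3 = 0.0889.
u_3 = a_3 + 2.9814·q_1 − 0.0889·q_2 = (-1.7722, -0.5907, 1.8683, -2.2633).
‖u_3‖ = 3.4790, so q_3 = (-0.5094, -0.1698, 0.5370, -0.6506).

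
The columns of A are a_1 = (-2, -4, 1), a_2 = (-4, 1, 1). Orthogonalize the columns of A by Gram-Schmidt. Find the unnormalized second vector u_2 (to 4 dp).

u_2 = (-3.5238, 1.9524, 0.7619)

a_1 = (-2, -4, 1); ‖a_1‖ = 4.5826, so q_1 = (-0.4364, -0.8729, 0.2182).
q_1·a_2 = (-0.4364)·(-4) + (-0.8729)·1 + 0.2182·1 = 1.0911.
u_2 = a_2 − 1.0911·q_1 = (-3.5238, 1.9524, 0.7619).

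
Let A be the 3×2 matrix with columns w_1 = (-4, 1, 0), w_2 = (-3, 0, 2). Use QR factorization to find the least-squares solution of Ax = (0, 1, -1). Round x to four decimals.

x = (0.4805, -0.5974)

w_1 = (-4, 1, 0); ‖w_1‖ = 4.1231, so q_1 = (-0.9701, 0.2425, 0.0000).
q_1·w_2 = (-0.9701)·(-3) + 0.2425·0 + 0.0000·2 = 2.9104.
u_2 = w_2 − 2.9104·q_1 = (-0.1765, -0.7059, 2.0000).
‖u_2‖ = 2.1282, so q_2 = (-0.0829, -0.3317, 0.9397).
Qᵀb = (0.2425, -1.2714).
Back-substitute: x_2 = -1.2714/2.1282 = -0.5974.
x_1 = (0.2425 − 2.9104·(-0.5974))/4.1231 = 0.4805.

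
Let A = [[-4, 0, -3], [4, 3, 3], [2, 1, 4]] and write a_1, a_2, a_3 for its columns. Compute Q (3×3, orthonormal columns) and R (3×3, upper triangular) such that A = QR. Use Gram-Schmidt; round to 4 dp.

e_1 = a_1/‖a_1‖ = (-4, 4, 2)/6.0000 = (-0.6667, 0.6667, 0.3333).
r_{12} = e_1·a_2 = 2.3333.
u_2 = a_2 − 2.3333·e_1 = (1.5556, 1.4444, 0.2222).
‖u_2‖ = 2.1344, so e_2 = (0.7288, 0.6768, 0.1041).
r_{13} = e_1·a_3 = 5.3333; r_{23} = e_2·a_3 = 0.2603.
u_3 = a_3 − 5.3333·e_1 − 0.2603·e_2 = (0.3659, -0.7317, 2.1951).
‖u_3‖ = 2.3426, so e_3 = (0.1562, -0.3123, 0.9370).

Q = [[-0.6667, 0.7288, 0.1562], [0.6667, 0.6768, -0.3123], [0.3333, 0.1041, 0.9370]], R = [[6.0000, 2.3333, 5.3333], [0.0000, 2.1344, 0.2603], [0.0000, 0.0000, 2.3426]]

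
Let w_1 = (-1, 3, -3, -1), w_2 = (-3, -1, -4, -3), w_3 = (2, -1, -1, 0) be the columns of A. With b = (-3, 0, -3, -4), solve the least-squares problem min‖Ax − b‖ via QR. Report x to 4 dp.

x = (0.1000, 0.8909, -0.3182)

w_1 = (-1, 3, -3, -1); ‖w_1‖ = 4.4721, so e_1 = (-0.2236, 0.6708, -0.6708, -0.2236).
e_1·w_2 = (-0.2236)·(-3) + 0.6708·(-1) + (-0.6708)·(-4) + (-0.2236)·(-3) = 3.3541.
u_2 = w_2 − 3.3541·e_1 = (-2.2500, -3.2500, -1.7500, -2.2500).
‖u_2‖ = 4.8734, so e_2 = (-0.4617, -0.6669, -0.3591, -0.4617).
e_1·w_3 = (-0.2236)·2 + 0.6708·(-1) + (-0.6708)·(-1) + (-0.2236)·0 = -0.4472; e_2·w_3 = (-0.4617)·2 + (-0.6669)·(-1) + (-0.3591)·(-1) + (-0.4617)·0 = 0.1026.
u_3 = w_3 + 0.4472·e_1 − 0.1026·e_2 = (1.9474, -0.6316, -1.2632, -0.0526).
‖u_3‖ = 2.4061, so e_3 = (0.8093, -0.2625, -0.5250, -0.0219).
Qᵀb = (3.5777, 4.3091, -0.7656).
Back-substitute: x_3 = -0.7656/2.4061 = -0.3182.
x_2 = (4.3091 − 0.1026·(-0.3182))/4.8734 = 0.8909.
x_1 = (3.5777 − 3.3541·0.8909 + 0.4472·(-0.3182))/4.4721 = 0.1000.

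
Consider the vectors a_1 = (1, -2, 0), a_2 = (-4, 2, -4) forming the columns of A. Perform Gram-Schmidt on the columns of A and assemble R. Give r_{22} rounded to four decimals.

a_1 = (1, -2, 0); ‖a_1‖ = 2.2361, so q_1 = (0.4472, -0.8944, 0.0000).
q_1·a_2 = 0.4472·(-4) + (-0.8944)·2 + 0.0000·(-4) = -3.5777.
u_2 = a_2 + 3.5777·q_1 = (-2.4000, -1.2000, -4.0000).
r_{22} = ‖u_2‖ = 4.8166.

r_{22} = 4.8166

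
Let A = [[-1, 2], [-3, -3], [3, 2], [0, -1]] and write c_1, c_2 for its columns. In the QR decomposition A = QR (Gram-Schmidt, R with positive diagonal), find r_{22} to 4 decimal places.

r_{22} = 3.0175

q_1 = c_1/‖c_1‖ = (-1, -3, 3, 0)/4.3589 = (-0.2294, -0.6882, 0.6882, 0.0000).
r_{12} = q_1·c_2 = 2.9824.
u_2 = c_2 − 2.9824·q_1 = (2.6842, -0.9474, -0.0526, -1.0000).
r_{22} = ‖u_2‖ = 3.0175.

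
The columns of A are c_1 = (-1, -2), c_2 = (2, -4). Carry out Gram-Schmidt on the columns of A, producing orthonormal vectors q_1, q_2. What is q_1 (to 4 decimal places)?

c_1 = (-1, -2); ‖c_1‖ = 2.2361, so q_1 = (-0.4472, -0.8944).

q_1 = (-0.4472, -0.8944)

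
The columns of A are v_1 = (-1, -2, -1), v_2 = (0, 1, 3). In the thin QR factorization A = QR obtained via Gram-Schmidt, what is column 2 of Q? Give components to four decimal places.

v_1 = (-1, -2, -1); ‖v_1‖ = 2.4495, so q_1 = (-0.4082, -0.8165, -0.4082).
q_1·v_2 = (-0.4082)·0 + (-0.8165)·1 + (-0.4082)·3 = -2.0412.
u_2 = v_2 + 2.0412·q_1 = (-0.8333, -0.6667, 2.1667).
‖u_2‖ = 2.4152, so q_2 = (-0.3450, -0.2760, 0.8971).

q_2 = (-0.3450, -0.2760, 0.8971)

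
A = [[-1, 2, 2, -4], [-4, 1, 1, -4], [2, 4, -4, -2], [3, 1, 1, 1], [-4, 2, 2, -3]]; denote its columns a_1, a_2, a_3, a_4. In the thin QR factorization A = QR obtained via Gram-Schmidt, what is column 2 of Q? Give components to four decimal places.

e_2 = (0.3809, 0.1455, 0.8131, 0.2354, 0.3424)

a_1 = (-1, -4, 2, 3, -4); ‖a_1‖ = 6.7823, so e_1 = (-0.1474, -0.5898, 0.2949, 0.4423, -0.5898).
e_1·a_2 = (-0.1474)·2 + (-0.5898)·1 + 0.2949·4 + 0.4423·1 + (-0.5898)·2 = -0.4423.
u_2 = a_2 + 0.4423·e_1 = (1.9348, 0.7391, 4.1304, 1.1957, 1.7391).
‖u_2‖ = 5.0798, so e_2 = (0.3809, 0.1455, 0.8131, 0.2354, 0.3424).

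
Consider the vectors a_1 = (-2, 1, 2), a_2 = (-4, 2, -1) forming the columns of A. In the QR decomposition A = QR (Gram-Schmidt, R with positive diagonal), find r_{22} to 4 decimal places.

r_{22} = 3.7268

a_1 = (-2, 1, 2); ‖a_1‖ = 3.0000, so q_1 = (-0.6667, 0.3333, 0.6667).
q_1·a_2 = (-0.6667)·(-4) + 0.3333·2 + 0.6667·(-1) = 2.6667.
u_2 = a_2 − 2.6667·q_1 = (-2.2222, 1.1111, -2.7778).
r_{22} = ‖u_2‖ = 3.7268.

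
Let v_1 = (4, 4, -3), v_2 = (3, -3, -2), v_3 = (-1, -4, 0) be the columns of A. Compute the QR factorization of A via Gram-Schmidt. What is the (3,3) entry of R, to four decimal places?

r_{33} = 0.7136

v_1 = (4, 4, -3); ‖v_1‖ = 6.4031, so e_1 = (0.6247, 0.6247, -0.4685).
e_1·v_2 = 0.6247·3 + 0.6247·(-3) + (-0.4685)·(-2) = 0.9370.
u_2 = v_2 − 0.9370·e_1 = (2.4146, -3.5854, -1.5610).
‖u_2‖ = 4.5959, so e_2 = (0.5254, -0.7801, -0.3396).
e_1·v_3 = 0.6247·(-1) + 0.6247·(-4) + (-0.4685)·0 = -3.1235; e_2·v_3 = 0.5254·(-1) + (-0.7801)·(-4) + (-0.3396)·0 = 2.5951.
u_3 = v_3 + 3.1235·e_1 − 2.5951·e_2 = (-0.4122, -0.0242, -0.5820).
r_{33} = ‖u_3‖ = 0.7136.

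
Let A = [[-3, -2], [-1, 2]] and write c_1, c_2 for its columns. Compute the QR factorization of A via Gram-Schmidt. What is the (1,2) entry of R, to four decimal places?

r_{12} = 1.2649

q_1 = c_1/‖c_1‖ = (-3, -1)/3.1623 = (-0.9487, -0.3162).
r_{12} = q_1·c_2 = 1.2649.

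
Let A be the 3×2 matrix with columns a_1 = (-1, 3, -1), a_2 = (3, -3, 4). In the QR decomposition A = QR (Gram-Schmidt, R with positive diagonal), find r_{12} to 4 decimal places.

r_{12} = -4.8242

a_1 = (-1, 3, -1); ‖a_1‖ = 3.3166, so e_1 = (-0.3015, 0.9045, -0.3015).
r_{12} = e_1·a_2 = -4.8242.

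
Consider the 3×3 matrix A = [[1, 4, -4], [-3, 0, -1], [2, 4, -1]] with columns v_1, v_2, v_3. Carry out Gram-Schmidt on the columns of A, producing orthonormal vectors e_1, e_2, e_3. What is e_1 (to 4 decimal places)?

e_1 = (0.2673, -0.8018, 0.5345)

v_1 = (1, -3, 2); ‖v_1‖ = 3.7417, so e_1 = (0.2673, -0.8018, 0.5345).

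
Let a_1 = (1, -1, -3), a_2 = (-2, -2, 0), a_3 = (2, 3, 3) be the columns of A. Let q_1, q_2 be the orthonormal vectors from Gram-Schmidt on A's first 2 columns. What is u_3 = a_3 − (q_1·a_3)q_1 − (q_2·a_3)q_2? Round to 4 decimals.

a_1 = (1, -1, -3); ‖a_1‖ = 3.3166, so q_1 = (0.3015, -0.3015, -0.9045).
q_1·a_2 = 0.3015·(-2) + (-0.3015)·(-2) + (-0.9045)·0 = 0.0000.
u_2 = a_2 + 0.0000·q_1 = (-2.0000, -2.0000, 0.0000).
‖u_2‖ = 2.8284, so q_2 = (-0.7071, -0.7071, 0.0000).
q_1·a_3 = 0.3015·2 + (-0.3015)·3 + (-0.9045)·3 = -3.0151; q_2·a_3 = (-0.7071)·2 + (-0.7071)·3 + 0.0000·3 = -3.5355.
u_3 = a_3 + 3.0151·q_1 + 3.5355·q_2 = (0.4091, -0.4091, 0.2727).

u_3 = (0.4091, -0.4091, 0.2727)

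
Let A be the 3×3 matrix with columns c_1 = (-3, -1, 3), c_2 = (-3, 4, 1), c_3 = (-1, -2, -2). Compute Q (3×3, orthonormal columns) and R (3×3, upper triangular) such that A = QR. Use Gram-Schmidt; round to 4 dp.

c_1 = (-3, -1, 3); ‖c_1‖ = 4.3589, so q_1 = (-0.6882, -0.2294, 0.6882).
q_1·c_2 = (-0.6882)·(-3) + (-0.2294)·4 + 0.6882·1 = 1.8353.
u_2 = c_2 − 1.8353·q_1 = (-1.7368, 4.4211, -0.2632).
‖u_2‖ = 4.7573, so q_2 = (-0.3651, 0.9293, -0.0553).
q_1·c_3 = (-0.6882)·(-1) + (-0.2294)·(-2) + 0.6882·(-2) = -0.2294; q_2·c_3 = (-0.3651)·(-1) + 0.9293·(-2) + (-0.0553)·(-2) = -1.3829.
u_3 = c_3 + 0.2294·q_1 + 1.3829·q_2 = (-1.6628, -0.7674, -1.9186).
‖u_3‖ = 2.6523, so q_3 = (-0.6269, -0.2893, -0.7234).

Q = [[-0.6882, -0.3651, -0.6269], [-0.2294, 0.9293, -0.2893], [0.6882, -0.0553, -0.7234]], R = [[4.3589, 1.8353, -0.2294], [0.0000, 4.7573, -1.3829], [0.0000, 0.0000, 2.6523]]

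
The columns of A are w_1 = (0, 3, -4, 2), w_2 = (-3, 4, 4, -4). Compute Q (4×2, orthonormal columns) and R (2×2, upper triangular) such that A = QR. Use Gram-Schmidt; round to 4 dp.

e_1 = w_1/‖w_1‖ = (0, 3, -4, 2)/5.3852 = (0.0000, 0.5571, -0.7428, 0.3714).
r_{12} = e_1·w_2 = -2.2283.
u_2 = w_2 + 2.2283·e_1 = (-3.0000, 5.2414, 2.3448, -3.1724).
‖u_2‖ = 7.2135, so e_2 = (-0.4159, 0.7266, 0.3251, -0.4398).

Q = [[0.0000, -0.4159], [0.5571, 0.7266], [-0.7428, 0.3251], [0.3714, -0.4398]], R = [[5.3852, -2.2283], [0.0000, 7.2135]]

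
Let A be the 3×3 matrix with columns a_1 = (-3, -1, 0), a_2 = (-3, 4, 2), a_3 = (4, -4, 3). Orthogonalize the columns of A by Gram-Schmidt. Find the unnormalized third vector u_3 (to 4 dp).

a_1 = (-3, -1, 0); ‖a_1‖ = 3.1623, so q_1 = (-0.9487, -0.3162, 0.0000).
q_1·a_2 = (-0.9487)·(-3) + (-0.3162)·4 + 0.0000·2 = 1.5811.
u_2 = a_2 − 1.5811·q_1 = (-1.5000, 4.5000, 2.0000).
‖u_2‖ = 5.1478, so q_2 = (-0.2914, 0.8742, 0.3885).
q_1·a_3 = (-0.9487)·4 + (-0.3162)·(-4) + 0.0000·3 = -2.5298; q_2·a_3 = (-0.2914)·4 + 0.8742·(-4) + 0.3885·3 = -3.4966.
u_3 = a_3 + 2.5298·q_1 + 3.4966·q_2 = (0.5811, -1.7434, 4.3585).

u_3 = (0.5811, -1.7434, 4.3585)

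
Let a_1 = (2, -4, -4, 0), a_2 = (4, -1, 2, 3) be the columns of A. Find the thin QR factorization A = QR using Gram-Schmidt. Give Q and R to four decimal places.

a_1 = (2, -4, -4, 0); ‖a_1‖ = 6.0000, so q_1 = (0.3333, -0.6667, -0.6667, 0.0000).
q_1·a_2 = 0.3333·4 + (-0.6667)·(-1) + (-0.6667)·2 + 0.0000·3 = 0.6667.
u_2 = a_2 − 0.6667·q_1 = (3.7778, -0.5556, 2.4444, 3.0000).
‖u_2‖ = 5.4365, so q_2 = (0.6949, -0.1022, 0.4496, 0.5518).

Q = [[0.3333, 0.6949], [-0.6667, -0.1022], [-0.6667, 0.4496], [0.0000, 0.5518]], R = [[6.0000, 0.6667], [0.0000, 5.4365]]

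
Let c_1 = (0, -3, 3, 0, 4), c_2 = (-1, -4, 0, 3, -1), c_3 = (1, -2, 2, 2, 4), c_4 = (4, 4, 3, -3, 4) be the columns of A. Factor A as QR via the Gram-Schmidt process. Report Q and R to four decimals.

Q = [[0.0000, -0.1995, 0.4587, 0.7172], [-0.5145, -0.6573, 0.3293, -0.1031], [0.5145, -0.1408, -0.1686, 0.5104], [0.0000, 0.5986, 0.7165, -0.0518], [0.6860, -0.3873, 0.3734, -0.4602]], R = [[5.8310, 1.3720, 4.8020, 2.2295], [0.0000, 5.0118, 0.4812, -7.1949], [0.0000, 0.0000, 2.3895, 1.9906], [0.0000, 0.0000, 0.0000, 2.3024]]

c_1 = (0, -3, 3, 0, 4); ‖c_1‖ = 5.8310, so e_1 = (0.0000, -0.5145, 0.5145, 0.0000, 0.6860).
e_1·c_2 = 0.0000·(-1) + (-0.5145)·(-4) + 0.5145·0 + 0.0000·3 + 0.6860·(-1) = 1.3720.
u_2 = c_2 − 1.3720·e_1 = (-1.0000, -3.2941, -0.7059, 3.0000, -1.9412).
‖u_2‖ = 5.0118, so e_2 = (-0.1995, -0.6573, -0.1408, 0.5986, -0.3873).
e_1·c_3 = 0.0000·1 + (-0.5145)·(-2) + 0.5145·2 + 0.0000·2 + 0.6860·4 = 4.8020; e_2·c_3 = (-0.1995)·1 + (-0.6573)·(-2) + (-0.1408)·2 + 0.5986·2 + (-0.3873)·4 = 0.4812.
u_3 = c_3 − 4.8020·e_1 − 0.4812·e_2 = (1.0960, 0.7869, -0.4028, 1.7119, 0.8923).
‖u_3‖ = 2.3895, so e_3 = (0.4587, 0.3293, -0.1686, 0.7165, 0.3734).
e_1·c_4 = 0.0000·4 + (-0.5145)·4 + 0.5145·3 + 0.0000·(-3) + 0.6860·4 = 2.2295; e_2·c_4 = (-0.1995)·4 + (-0.6573)·4 + (-0.1408)·3 + 0.5986·(-3) + (-0.3873)·4 = -7.1949; e_3·c_4 = 0.4587·4 + 0.3293·4 + (-0.1686)·3 + 0.7165·(-3) + 0.3734·4 = 1.9906.
u_4 = c_4 − 2.2295·e_1 + 7.1949·e_2 − 1.9906·e_3 = (1.6514, -0.2375, 1.1751, -0.1194, -1.0595).
‖u_4‖ = 2.3024, so e_4 = (0.7172, -0.1031, 0.5104, -0.0518, -0.4602).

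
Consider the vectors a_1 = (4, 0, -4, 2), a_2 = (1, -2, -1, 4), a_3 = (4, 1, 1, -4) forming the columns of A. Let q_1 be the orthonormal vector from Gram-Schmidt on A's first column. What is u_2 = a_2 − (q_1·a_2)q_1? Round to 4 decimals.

u_2 = (-0.7778, -2.0000, 0.7778, 3.1111)

a_1 = (4, 0, -4, 2); ‖a_1‖ = 6.0000, so q_1 = (0.6667, 0.0000, -0.6667, 0.3333).
q_1·a_2 = 0.6667·1 + 0.0000·(-2) + (-0.6667)·(-1) + 0.3333·4 = 2.6667.
u_2 = a_2 − 2.6667·q_1 = (-0.7778, -2.0000, 0.7778, 3.1111).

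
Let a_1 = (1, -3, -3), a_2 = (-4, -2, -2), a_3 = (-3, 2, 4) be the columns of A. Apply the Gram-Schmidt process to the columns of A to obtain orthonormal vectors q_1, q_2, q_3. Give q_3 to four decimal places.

q_3 = (0.0000, -0.7071, 0.7071)

q_1 = a_1/‖a_1‖ = (1, -3, -3)/4.3589 = (0.2294, -0.6882, -0.6882).
r_{12} = q_1·a_2 = 1.8353.
u_2 = a_2 − 1.8353·q_1 = (-4.4211, -0.7368, -0.7368).
‖u_2‖ = 4.5422, so q_2 = (-0.9733, -0.1622, -0.1622).
r_{13} = q_1·a_3 = -4.8177; r_{23} = q_2·a_3 = 1.9467.
u_3 = a_3 + 4.8177·q_1 − 1.9467·q_2 = (0.0000, -1.0000, 1.0000).
‖u_3‖ = 1.4142, so q_3 = (0.0000, -0.7071, 0.7071).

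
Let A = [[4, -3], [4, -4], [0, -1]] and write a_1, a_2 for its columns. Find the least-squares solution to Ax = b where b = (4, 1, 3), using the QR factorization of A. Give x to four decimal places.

x = (-0.2500, -1.0000)

a_1 = (4, 4, 0); ‖a_1‖ = 5.6569, so q_1 = (0.7071, 0.7071, 0.0000).
q_1·a_2 = 0.7071·(-3) + 0.7071·(-4) + 0.0000·(-1) = -4.9497.
u_2 = a_2 + 4.9497·q_1 = (0.5000, -0.5000, -1.0000).
‖u_2‖ = 1.2247, so q_2 = (0.4082, -0.4082, -0.8165).
Qᵀb = (3.5355, -1.2247).
Back-substitute: x_2 = -1.2247/1.2247 = -1.0000.
x_1 = (3.5355 + 4.9497·(-1.0000))/5.6569 = -0.2500.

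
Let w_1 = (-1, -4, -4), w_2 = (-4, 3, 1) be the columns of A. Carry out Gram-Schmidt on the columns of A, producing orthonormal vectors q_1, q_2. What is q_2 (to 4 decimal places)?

q_2 = (-0.9381, 0.3322, -0.0977)

w_1 = (-1, -4, -4); ‖w_1‖ = 5.7446, so q_1 = (-0.1741, -0.6963, -0.6963).
q_1·w_2 = (-0.1741)·(-4) + (-0.6963)·3 + (-0.6963)·1 = -2.0889.
u_2 = w_2 + 2.0889·q_1 = (-4.3636, 1.5455, -0.4545).
‖u_2‖ = 4.6515, so q_2 = (-0.9381, 0.3322, -0.0977).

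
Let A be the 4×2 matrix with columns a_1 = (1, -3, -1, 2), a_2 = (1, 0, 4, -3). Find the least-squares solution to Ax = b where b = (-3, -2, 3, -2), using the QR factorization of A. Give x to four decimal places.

a_1 = (1, -3, -1, 2); ‖a_1‖ = 3.8730, so q_1 = (0.2582, -0.7746, -0.2582, 0.5164).
q_1·a_2 = 0.2582·1 + (-0.7746)·0 + (-0.2582)·4 + 0.5164·(-3) = -2.3238.
u_2 = a_2 + 2.3238·q_1 = (1.6000, -1.8000, 3.4000, -1.8000).
‖u_2‖ = 4.5387, so q_2 = (0.3525, -0.3966, 0.7491, -0.3966).
Qᵀb = (-1.0328, 2.7761).
Back-substitute: x_2 = 2.7761/4.5387 = 0.6117.
x_1 = (-1.0328 + 2.3238·0.6117)/3.8730 = 0.1003.

x = (0.1003, 0.6117)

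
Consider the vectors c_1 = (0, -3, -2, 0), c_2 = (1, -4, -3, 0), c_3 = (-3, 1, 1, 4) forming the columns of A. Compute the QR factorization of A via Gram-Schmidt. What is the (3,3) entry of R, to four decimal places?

r_{33} = 4.0356

c_1 = (0, -3, -2, 0); ‖c_1‖ = 3.6056, so e_1 = (0.0000, -0.8321, -0.5547, 0.0000).
e_1·c_2 = 0.0000·1 + (-0.8321)·(-4) + (-0.5547)·(-3) + 0.0000·0 = 4.9923.
u_2 = c_2 − 4.9923·e_1 = (1.0000, 0.1538, -0.2308, 0.0000).
‖u_2‖ = 1.0377, so e_2 = (0.9636, 0.1482, -0.2224, 0.0000).
e_1·c_3 = 0.0000·(-3) + (-0.8321)·1 + (-0.5547)·1 + 0.0000·4 = -1.3868; e_2·c_3 = 0.9636·(-3) + 0.1482·1 + (-0.2224)·1 + 0.0000·4 = -2.9650.
u_3 = c_3 + 1.3868·e_1 + 2.9650·e_2 = (-0.1429, 0.2857, -0.4286, 4.0000).
r_{33} = ‖u_3‖ = 4.0356.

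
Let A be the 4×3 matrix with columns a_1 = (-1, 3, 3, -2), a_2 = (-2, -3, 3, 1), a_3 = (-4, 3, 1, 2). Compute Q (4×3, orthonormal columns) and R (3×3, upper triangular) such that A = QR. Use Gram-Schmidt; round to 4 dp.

a_1 = (-1, 3, 3, -2); ‖a_1‖ = 4.7958, so q_1 = (-0.2085, 0.6255, 0.6255, -0.4170).
q_1·a_2 = (-0.2085)·(-2) + 0.6255·(-3) + 0.6255·3 + (-0.4170)·1 = 0.0000.
u_2 = a_2 + 0.0000·q_1 = (-2.0000, -3.0000, 3.0000, 1.0000).
‖u_2‖ = 4.7958, so q_2 = (-0.4170, -0.6255, 0.6255, 0.2085).
q_1·a_3 = (-0.2085)·(-4) + 0.6255·3 + 0.6255·1 + (-0.4170)·2 = 2.5022; q_2·a_3 = (-0.4170)·(-4) + (-0.6255)·3 + 0.6255·1 + 0.2085·2 = 0.8341.
u_3 = a_3 − 2.5022·q_1 − 0.8341·q_2 = (-3.1304, 1.9565, -1.0870, 2.8696).
‖u_3‖ = 4.8004, so q_3 = (-0.6521, 0.4076, -0.2264, 0.5978).

Q = [[-0.2085, -0.4170, -0.6521], [0.6255, -0.6255, 0.4076], [0.6255, 0.6255, -0.2264], [-0.4170, 0.2085, 0.5978]], R = [[4.7958, 0.0000, 2.5022], [0.0000, 4.7958, 0.8341], [0.0000, 0.0000, 4.8004]]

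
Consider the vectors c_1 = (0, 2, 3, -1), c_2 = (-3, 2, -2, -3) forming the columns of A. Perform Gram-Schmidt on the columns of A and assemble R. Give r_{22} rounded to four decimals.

c_1 = (0, 2, 3, -1); ‖c_1‖ = 3.7417, so e_1 = (0.0000, 0.5345, 0.8018, -0.2673).
e_1·c_2 = 0.0000·(-3) + 0.5345·2 + 0.8018·(-2) + (-0.2673)·(-3) = 0.2673.
u_2 = c_2 − 0.2673·e_1 = (-3.0000, 1.8571, -2.2143, -2.9286).
r_{22} = ‖u_2‖ = 5.0920.

r_{22} = 5.0920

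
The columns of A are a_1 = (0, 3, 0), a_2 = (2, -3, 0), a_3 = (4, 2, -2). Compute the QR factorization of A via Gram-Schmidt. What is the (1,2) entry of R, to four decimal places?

r_{12} = -3.0000

a_1 = (0, 3, 0); ‖a_1‖ = 3.0000, so q_1 = (0.0000, 1.0000, 0.0000).
r_{12} = q_1·a_2 = -3.0000.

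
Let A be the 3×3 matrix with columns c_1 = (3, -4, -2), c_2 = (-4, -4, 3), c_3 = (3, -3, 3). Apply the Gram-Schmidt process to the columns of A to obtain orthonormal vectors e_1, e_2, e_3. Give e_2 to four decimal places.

e_2 = (-0.5934, -0.6689, 0.4477)

c_1 = (3, -4, -2); ‖c_1‖ = 5.3852, so e_1 = (0.5571, -0.7428, -0.3714).
e_1·c_2 = 0.5571·(-4) + (-0.7428)·(-4) + (-0.3714)·3 = -0.3714.
u_2 = c_2 + 0.3714·e_1 = (-3.7931, -4.2759, 2.8621).
‖u_2‖ = 6.3923, so e_2 = (-0.5934, -0.6689, 0.4477).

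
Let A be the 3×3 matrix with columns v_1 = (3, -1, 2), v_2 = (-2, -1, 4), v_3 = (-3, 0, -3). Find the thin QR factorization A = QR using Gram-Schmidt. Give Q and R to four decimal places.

Q = [[0.8018, -0.5858, -0.1185], [-0.2673, -0.1741, -0.9478], [0.5345, 0.7916, -0.2962]], R = [[3.7417, 0.8018, -4.0089], [0.0000, 4.5119, -0.6174], [0.0000, 0.0000, 1.2439]]

v_1 = (3, -1, 2); ‖v_1‖ = 3.7417, so q_1 = (0.8018, -0.2673, 0.5345).
q_1·v_2 = 0.8018·(-2) + (-0.2673)·(-1) + 0.5345·4 = 0.8018.
u_2 = v_2 − 0.8018·q_1 = (-2.6429, -0.7857, 3.5714).
‖u_2‖ = 4.5119, so q_2 = (-0.5858, -0.1741, 0.7916).
q_1·v_3 = 0.8018·(-3) + (-0.2673)·0 + 0.5345·(-3) = -4.0089; q_2·v_3 = (-0.5858)·(-3) + (-0.1741)·0 + 0.7916·(-3) = -0.6174.
u_3 = v_3 + 4.0089·q_1 + 0.6174·q_2 = (-0.1474, -1.1789, -0.3684).
‖u_3‖ = 1.2439, so q_3 = (-0.1185, -0.9478, -0.2962).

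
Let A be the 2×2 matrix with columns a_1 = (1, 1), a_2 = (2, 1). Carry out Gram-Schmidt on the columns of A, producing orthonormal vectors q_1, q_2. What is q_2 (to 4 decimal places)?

q_2 = (0.7071, -0.7071)

q_1 = a_1/‖a_1‖ = (1, 1)/1.4142 = (0.7071, 0.7071).
r_{12} = q_1·a_2 = 2.1213.
u_2 = a_2 − 2.1213·q_1 = (0.5000, -0.5000).
‖u_2‖ = 0.7071, so q_2 = (0.7071, -0.7071).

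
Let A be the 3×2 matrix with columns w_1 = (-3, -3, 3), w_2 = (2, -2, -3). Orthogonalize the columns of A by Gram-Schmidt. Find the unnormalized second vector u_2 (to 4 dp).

e_1 = w_1/‖w_1‖ = (-3, -3, 3)/5.1962 = (-0.5774, -0.5774, 0.5774).
r_{12} = e_1·w_2 = -1.7321.
u_2 = w_2 + 1.7321·e_1 = (1.0000, -3.0000, -2.0000).

u_2 = (1.0000, -3.0000, -2.0000)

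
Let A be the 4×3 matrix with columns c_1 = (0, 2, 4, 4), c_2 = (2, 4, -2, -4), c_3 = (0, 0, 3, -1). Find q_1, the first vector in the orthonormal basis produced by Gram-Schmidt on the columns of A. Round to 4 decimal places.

q_1 = (0.0000, 0.3333, 0.6667, 0.6667)

q_1 = c_1/‖c_1‖ = (0, 2, 4, 4)/6.0000 = (0.0000, 0.3333, 0.6667, 0.6667).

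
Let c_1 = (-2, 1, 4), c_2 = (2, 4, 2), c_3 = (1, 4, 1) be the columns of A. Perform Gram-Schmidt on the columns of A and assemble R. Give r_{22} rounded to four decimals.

q_1 = c_1/‖c_1‖ = (-2, 1, 4)/4.5826 = (-0.4364, 0.2182, 0.8729).
r_{12} = q_1·c_2 = 1.7457.
u_2 = c_2 − 1.7457·q_1 = (2.7619, 3.6190, 0.4762).
r_{22} = ‖u_2‖ = 4.5774.

r_{22} = 4.5774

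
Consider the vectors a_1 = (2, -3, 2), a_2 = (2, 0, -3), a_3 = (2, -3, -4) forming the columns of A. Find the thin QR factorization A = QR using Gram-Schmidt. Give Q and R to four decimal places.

a_1 = (2, -3, 2); ‖a_1‖ = 4.1231, so e_1 = (0.4851, -0.7276, 0.4851).
e_1·a_2 = 0.4851·2 + (-0.7276)·0 + 0.4851·(-3) = -0.4851.
u_2 = a_2 + 0.4851·e_1 = (2.2353, -0.3529, -2.7647).
‖u_2‖ = 3.5728, so e_2 = (0.6256, -0.0988, -0.7738).
e_1·a_3 = 0.4851·2 + (-0.7276)·(-3) + 0.4851·(-4) = 1.2127; e_2·a_3 = 0.6256·2 + (-0.0988)·(-3) + (-0.7738)·(-4) = 4.6430.
u_3 = a_3 − 1.2127·e_1 − 4.6430·e_2 = (-1.4931, -1.6590, -0.9954).
‖u_3‖ = 2.4438, so e_3 = (-0.6110, -0.6788, -0.4073).

Q = [[0.4851, 0.6256, -0.6110], [-0.7276, -0.0988, -0.6788], [0.4851, -0.7738, -0.4073]], R = [[4.1231, -0.4851, 1.2127], [0.0000, 3.5728, 4.6430], [0.0000, 0.0000, 2.4438]]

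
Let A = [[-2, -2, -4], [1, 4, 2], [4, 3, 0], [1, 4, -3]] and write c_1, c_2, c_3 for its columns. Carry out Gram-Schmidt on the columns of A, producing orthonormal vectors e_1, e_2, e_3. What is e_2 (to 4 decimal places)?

e_1 = c_1/‖c_1‖ = (-2, 1, 4, 1)/4.6904 = (-0.4264, 0.2132, 0.8528, 0.2132).
r_{12} = e_1·c_2 = 5.1168.
u_2 = c_2 − 5.1168·e_1 = (0.1818, 2.9091, -1.3636, 2.9091).
‖u_2‖ = 4.3380, so e_2 = (0.0419, 0.6706, -0.3143, 0.6706).

e_2 = (0.0419, 0.6706, -0.3143, 0.6706)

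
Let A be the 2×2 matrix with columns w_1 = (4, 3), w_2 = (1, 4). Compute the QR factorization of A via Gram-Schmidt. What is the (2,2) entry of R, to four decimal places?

w_1 = (4, 3); ‖w_1‖ = 5.0000, so e_1 = (0.8000, 0.6000).
e_1·w_2 = 0.8000·1 + 0.6000·4 = 3.2000.
u_2 = w_2 − 3.2000·e_1 = (-1.5600, 2.0800).
r_{22} = ‖u_2‖ = 2.6000.

r_{22} = 2.6000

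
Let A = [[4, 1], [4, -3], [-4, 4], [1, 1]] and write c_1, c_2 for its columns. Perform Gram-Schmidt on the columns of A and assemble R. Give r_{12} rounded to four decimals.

r_{12} = -3.2857

c_1 = (4, 4, -4, 1); ‖c_1‖ = 7.0000, so e_1 = (0.5714, 0.5714, -0.5714, 0.1429).
r_{12} = e_1·c_2 = -3.2857.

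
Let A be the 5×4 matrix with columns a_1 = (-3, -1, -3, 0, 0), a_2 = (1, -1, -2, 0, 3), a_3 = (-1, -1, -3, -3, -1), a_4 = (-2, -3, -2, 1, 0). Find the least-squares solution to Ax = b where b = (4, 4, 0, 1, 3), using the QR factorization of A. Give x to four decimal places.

x = (0.5568, 1.0883, -0.5692, -1.5689)

a_1 = (-3, -1, -3, 0, 0); ‖a_1‖ = 4.3589, so q_1 = (-0.6882, -0.2294, -0.6882, 0.0000, 0.0000).
q_1·a_2 = (-0.6882)·1 + (-0.2294)·(-1) + (-0.6882)·(-2) + 0.0000·0 + 0.0000·3 = 0.9177.
u_2 = a_2 − 0.9177·q_1 = (1.6316, -0.7895, -1.3684, 0.0000, 3.0000).
‖u_2‖ = 3.7627, so q_2 = (0.4336, -0.2098, -0.3637, 0.0000, 0.7973).
q_1·a_3 = (-0.6882)·(-1) + (-0.2294)·(-1) + (-0.6882)·(-3) + 0.0000·(-3) + 0.0000·(-1) = 2.9824; q_2·a_3 = 0.4336·(-1) + (-0.2098)·(-1) + (-0.3637)·(-3) + 0.0000·(-3) + 0.7973·(-1) = 0.0699.
u_3 = a_3 − 2.9824·q_1 − 0.0699·q_2 = (1.0223, -0.3011, -0.9219, -3.0000, -1.0558).
‖u_3‖ = 3.4786, so q_3 = (0.2939, -0.0866, -0.2650, -0.8624, -0.3035).
q_1·a_4 = (-0.6882)·(-2) + (-0.2294)·(-3) + (-0.6882)·(-2) + 0.0000·1 + 0.0000·0 = 3.4412; q_2·a_4 = 0.4336·(-2) + (-0.2098)·(-3) + (-0.3637)·(-2) + 0.0000·1 + 0.7973·0 = 0.4896; q_3·a_4 = 0.2939·(-2) + (-0.0866)·(-3) + (-0.2650)·(-2) + (-0.8624)·1 + (-0.3035)·0 = -0.6604.
u_4 = a_4 − 3.4412·q_1 − 0.4896·q_2 + 0.6604·q_3 = (0.3502, -2.1650, 0.3714, 0.4304, -0.5908).
‖u_4‖ = 2.3414, so q_4 = (0.1496, -0.9247, 0.1586, 0.1838, -0.2523).
Qᵀb = (-3.6707, 3.2871, -0.9436, -3.6735).
Back-substitute: x_4 = -3.6735/2.3414 = -1.5689.
x_3 = (-0.9436 + 0.6604·(-1.5689))/3.4786 = -0.5692.
x_2 = (3.2871 − 0.0699·(-0.5692) − 0.4896·(-1.5689))/3.7627 = 1.0883.
x_1 = (-3.6707 − 0.9177·1.0883 − 2.9824·(-0.5692) − 3.4412·(-1.5689))/4.3589 = 0.5568.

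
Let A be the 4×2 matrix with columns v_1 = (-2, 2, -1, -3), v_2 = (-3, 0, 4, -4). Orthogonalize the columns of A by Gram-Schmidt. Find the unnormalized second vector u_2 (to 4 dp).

u_2 = (-1.4444, -1.5556, 4.7778, -1.6667)

q_1 = v_1/‖v_1‖ = (-2, 2, -1, -3)/4.2426 = (-0.4714, 0.4714, -0.2357, -0.7071).
r_{12} = q_1·v_2 = 3.2998.
u_2 = v_2 − 3.2998·q_1 = (-1.4444, -1.5556, 4.7778, -1.6667).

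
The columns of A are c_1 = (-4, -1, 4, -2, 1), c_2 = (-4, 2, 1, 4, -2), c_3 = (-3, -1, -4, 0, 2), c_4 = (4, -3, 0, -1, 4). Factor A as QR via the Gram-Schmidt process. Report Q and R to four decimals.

c_1 = (-4, -1, 4, -2, 1); ‖c_1‖ = 6.1644, so e_1 = (-0.6489, -0.1622, 0.6489, -0.3244, 0.1622).
e_1·c_2 = (-0.6489)·(-4) + (-0.1622)·2 + 0.6489·1 + (-0.3244)·4 + 0.1622·(-2) = 1.2978.
u_2 = c_2 − 1.2978·e_1 = (-3.1579, 2.2105, 0.1579, 4.4211, -2.2105).
‖u_2‖ = 6.2702, so e_2 = (-0.5036, 0.3525, 0.0252, 0.7051, -0.3525).
e_1·c_3 = (-0.6489)·(-3) + (-0.1622)·(-1) + 0.6489·(-4) + (-0.3244)·0 + 0.1622·2 = -0.1622; e_2·c_3 = (-0.5036)·(-3) + 0.3525·(-1) + 0.0252·(-4) + 0.7051·0 + (-0.3525)·2 = 0.3525.
u_3 = c_3 + 0.1622·e_1 − 0.3525·e_2 = (-2.9277, -1.1506, -3.9036, -0.3012, 2.1506).
‖u_3‖ = 5.4635, so e_3 = (-0.5359, -0.2106, -0.7145, -0.0551, 0.3936).
e_1·c_4 = (-0.6489)·4 + (-0.1622)·(-3) + 0.6489·0 + (-0.3244)·(-1) + 0.1622·4 = -1.1355; e_2·c_4 = (-0.5036)·4 + 0.3525·(-3) + 0.0252·0 + 0.7051·(-1) + (-0.3525)·4 = -5.1874; e_3·c_4 = (-0.5359)·4 + (-0.2106)·(-3) + (-0.7145)·0 + (-0.0551)·(-1) + 0.3936·4 = 0.1180.
u_4 = c_4 + 1.1355·e_1 + 5.1874·e_2 − 0.1180·e_3 = (0.7138, -1.3306, 0.9518, 2.2957, 2.3090).
‖u_4‖ = 3.7131, so e_4 = (0.1922, -0.3583, 0.2563, 0.6183, 0.6218).

Q = [[-0.6489, -0.5036, -0.5359, 0.1922], [-0.1622, 0.3525, -0.2106, -0.3583], [0.6489, 0.0252, -0.7145, 0.2563], [-0.3244, 0.7051, -0.0551, 0.6183], [0.1622, -0.3525, 0.3936, 0.6218]], R = [[6.1644, 1.2978, -0.1622, -1.1355], [0.0000, 6.2702, 0.3525, -5.1874], [0.0000, 0.0000, 5.4635, 0.1180], [0.0000, 0.0000, 0.0000, 3.7131]]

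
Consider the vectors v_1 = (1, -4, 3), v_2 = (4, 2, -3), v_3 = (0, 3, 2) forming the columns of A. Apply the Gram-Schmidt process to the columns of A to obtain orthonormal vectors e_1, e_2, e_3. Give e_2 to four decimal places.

e_1 = v_1/‖v_1‖ = (1, -4, 3)/5.0990 = (0.1961, -0.7845, 0.5883).
r_{12} = e_1·v_2 = -2.5495.
u_2 = v_2 + 2.5495·e_1 = (4.5000, 0.0000, -1.5000).
‖u_2‖ = 4.7434, so e_2 = (0.9487, 0.0000, -0.3162).

e_2 = (0.9487, 0.0000, -0.3162)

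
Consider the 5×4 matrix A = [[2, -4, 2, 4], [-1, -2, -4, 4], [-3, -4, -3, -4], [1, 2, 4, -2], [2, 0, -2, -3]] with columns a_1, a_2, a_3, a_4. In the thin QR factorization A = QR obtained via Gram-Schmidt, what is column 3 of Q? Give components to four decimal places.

e_3 = (0.3526, -0.4715, 0.1189, 0.4715, -0.6457)

a_1 = (2, -1, -3, 1, 2); ‖a_1‖ = 4.3589, so e_1 = (0.4588, -0.2294, -0.6882, 0.2294, 0.4588).
e_1·a_2 = 0.4588·(-4) + (-0.2294)·(-2) + (-0.6882)·(-4) + 0.2294·2 + 0.4588·0 = 1.8353.
u_2 = a_2 − 1.8353·e_1 = (-4.8421, -1.5789, -2.7368, 1.5789, -0.8421).
‖u_2‖ = 6.0524, so e_2 = (-0.8000, -0.2609, -0.4522, 0.2609, -0.1391).
e_1·a_3 = 0.4588·2 + (-0.2294)·(-4) + (-0.6882)·(-3) + 0.2294·4 + 0.4588·(-2) = 3.9001; e_2·a_3 = (-0.8000)·2 + (-0.2609)·(-4) + (-0.4522)·(-3) + 0.2609·4 + (-0.1391)·(-2) = 2.1218.
u_3 = a_3 − 3.9001·e_1 − 2.1218·e_2 = (1.9080, -2.5517, 0.6437, 2.5517, -3.4943).
‖u_3‖ = 5.4118, so e_3 = (0.3526, -0.4715, 0.1189, 0.4715, -0.6457).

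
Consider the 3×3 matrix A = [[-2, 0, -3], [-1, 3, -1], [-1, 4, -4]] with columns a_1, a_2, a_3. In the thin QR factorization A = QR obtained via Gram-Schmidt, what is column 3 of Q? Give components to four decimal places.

a_1 = (-2, -1, -1); ‖a_1‖ = 2.4495, so e_1 = (-0.8165, -0.4082, -0.4082).
e_1·a_2 = (-0.8165)·0 + (-0.4082)·3 + (-0.4082)·4 = -2.8577.
u_2 = a_2 + 2.8577·e_1 = (-2.3333, 1.8333, 2.8333).
‖u_2‖ = 4.1028, so e_2 = (-0.5687, 0.4468, 0.6906).
e_1·a_3 = (-0.8165)·(-3) + (-0.4082)·(-1) + (-0.4082)·(-4) = 4.4907; e_2·a_3 = (-0.5687)·(-3) + 0.4468·(-1) + 0.6906·(-4) = -1.5030.
u_3 = a_3 − 4.4907·e_1 + 1.5030·e_2 = (-0.1881, 1.5050, -1.1287).
‖u_3‖ = 1.8906, so e_3 = (-0.0995, 0.7960, -0.5970).

e_3 = (-0.0995, 0.7960, -0.5970)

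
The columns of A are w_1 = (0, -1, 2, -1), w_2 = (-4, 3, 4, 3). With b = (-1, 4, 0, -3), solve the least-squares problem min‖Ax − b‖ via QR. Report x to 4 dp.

x = (-0.2162, 0.1486)

q_1 = w_1/‖w_1‖ = (0, -1, 2, -1)/2.4495 = (0.0000, -0.4082, 0.8165, -0.4082).
r_{12} = q_1·w_2 = 0.8165.
u_2 = w_2 − 0.8165·q_1 = (-4.0000, 3.3333, 3.3333, 3.3333).
‖u_2‖ = 7.0238, so q_2 = (-0.5695, 0.4746, 0.4746, 0.4746).
Qᵀb = (-0.4082, 1.0441).
Back-substitute: x_2 = 1.0441/7.0238 = 0.1486.
x_1 = (-0.4082 − 0.8165·0.1486)/2.4495 = -0.2162.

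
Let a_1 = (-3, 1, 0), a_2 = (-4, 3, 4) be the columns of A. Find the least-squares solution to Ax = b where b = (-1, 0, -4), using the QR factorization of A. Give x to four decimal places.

x = (1.6378, -0.8919)

a_1 = (-3, 1, 0); ‖a_1‖ = 3.1623, so q_1 = (-0.9487, 0.3162, 0.0000).
q_1·a_2 = (-0.9487)·(-4) + 0.3162·3 + 0.0000·4 = 4.7434.
u_2 = a_2 − 4.7434·q_1 = (0.5000, 1.5000, 4.0000).
‖u_2‖ = 4.3012, so q_2 = (0.1162, 0.3487, 0.9300).
Qᵀb = (0.9487, -3.8362).
Back-substitute: x_2 = -3.8362/4.3012 = -0.8919.
x_1 = (0.9487 − 4.7434·(-0.8919))/3.1623 = 1.6378.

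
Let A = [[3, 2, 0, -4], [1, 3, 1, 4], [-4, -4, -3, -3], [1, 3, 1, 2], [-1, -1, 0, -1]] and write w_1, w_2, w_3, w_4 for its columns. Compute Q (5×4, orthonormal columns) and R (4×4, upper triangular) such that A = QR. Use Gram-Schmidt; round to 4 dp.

w_1 = (3, 1, -4, 1, -1); ‖w_1‖ = 5.2915, so q_1 = (0.5669, 0.1890, -0.7559, 0.1890, -0.1890).
q_1·w_2 = 0.5669·2 + 0.1890·3 + (-0.7559)·(-4) + 0.1890·3 + (-0.1890)·(-1) = 5.4805.
u_2 = w_2 − 5.4805·q_1 = (-1.1071, 1.9643, 0.1429, 1.9643, 0.0357).
‖u_2‖ = 2.9940, so q_2 = (-0.3698, 0.6561, 0.0477, 0.6561, 0.0119).
q_1·w_3 = 0.5669·0 + 0.1890·1 + (-0.7559)·(-3) + 0.1890·1 + (-0.1890)·0 = 2.6458; q_2·w_3 = (-0.3698)·0 + 0.6561·1 + 0.0477·(-3) + 0.6561·1 + 0.0119·0 = 1.1690.
u_3 = w_3 − 2.6458·q_1 − 1.1690·q_2 = (-1.0677, -0.2669, -1.0558, -0.2669, 0.4861).
‖u_3‖ = 1.6228, so q_3 = (-0.6580, -0.1645, -0.6506, -0.1645, 0.2995).
q_1·w_4 = 0.5669·(-4) + 0.1890·4 + (-0.7559)·(-3) + 0.1890·2 + (-0.1890)·(-1) = 1.3229; q_2·w_4 = (-0.3698)·(-4) + 0.6561·4 + 0.0477·(-3) + 0.6561·2 + 0.0119·(-1) = 5.2604; q_3·w_4 = (-0.6580)·(-4) + (-0.1645)·4 + (-0.6506)·(-3) + (-0.1645)·2 + 0.2995·(-1) = 3.2971.
u_4 = w_4 − 1.3229·q_1 − 5.2604·q_2 − 3.2971·q_3 = (-0.6354, 0.8411, -0.1059, -1.1589, -1.8003).
‖u_4‖ = 2.3888, so q_4 = (-0.2660, 0.3521, -0.0443, -0.4851, -0.7536).

Q = [[0.5669, -0.3698, -0.6580, -0.2660], [0.1890, 0.6561, -0.1645, 0.3521], [-0.7559, 0.0477, -0.6506, -0.0443], [0.1890, 0.6561, -0.1645, -0.4851], [-0.1890, 0.0119, 0.2995, -0.7536]], R = [[5.2915, 5.4805, 2.6458, 1.3229], [0.0000, 2.9940, 1.1690, 5.2604], [0.0000, 0.0000, 1.6228, 3.2971], [0.0000, 0.0000, 0.0000, 2.3888]]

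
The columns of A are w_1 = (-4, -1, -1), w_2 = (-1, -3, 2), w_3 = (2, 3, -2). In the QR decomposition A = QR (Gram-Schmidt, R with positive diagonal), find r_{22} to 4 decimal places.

r_{22} = 3.5512

q_1 = w_1/‖w_1‖ = (-4, -1, -1)/4.2426 = (-0.9428, -0.2357, -0.2357).
r_{12} = q_1·w_2 = 1.1785.
u_2 = w_2 − 1.1785·q_1 = (0.1111, -2.7222, 2.2778).
r_{22} = ‖u_2‖ = 3.5512.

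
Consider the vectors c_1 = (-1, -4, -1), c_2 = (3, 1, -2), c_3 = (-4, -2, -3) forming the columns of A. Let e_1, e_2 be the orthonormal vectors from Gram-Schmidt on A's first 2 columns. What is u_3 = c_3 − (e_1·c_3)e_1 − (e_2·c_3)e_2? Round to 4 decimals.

u_3 = (-2.3392, 1.2996, -2.8590)

e_1 = c_1/‖c_1‖ = (-1, -4, -1)/4.2426 = (-0.2357, -0.9428, -0.2357).
r_{12} = e_1·c_2 = -1.1785.
u_2 = c_2 + 1.1785·e_1 = (2.7222, -0.1111, -2.2778).
‖u_2‖ = 3.5512, so e_2 = (0.7666, -0.0313, -0.6414).
r_{13} = e_1·c_3 = 3.5355; r_{23} = e_2·c_3 = -1.0794.
u_3 = c_3 − 3.5355·e_1 + 1.0794·e_2 = (-2.3392, 1.2996, -2.8590).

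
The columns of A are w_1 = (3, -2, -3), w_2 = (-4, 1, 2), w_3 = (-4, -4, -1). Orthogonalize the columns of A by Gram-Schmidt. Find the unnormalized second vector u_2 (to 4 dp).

u_2 = (-1.2727, -0.8182, -0.7273)

w_1 = (3, -2, -3); ‖w_1‖ = 4.6904, so e_1 = (0.6396, -0.4264, -0.6396).
e_1·w_2 = 0.6396·(-4) + (-0.4264)·1 + (-0.6396)·2 = -4.2640.
u_2 = w_2 + 4.2640·e_1 = (-1.2727, -0.8182, -0.7273).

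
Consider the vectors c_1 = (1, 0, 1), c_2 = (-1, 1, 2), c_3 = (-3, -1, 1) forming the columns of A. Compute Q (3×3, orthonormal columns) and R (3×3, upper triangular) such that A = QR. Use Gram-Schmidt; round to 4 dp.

Q = [[0.7071, -0.6396, -0.3015], [0.0000, 0.4264, -0.9045], [0.7071, 0.6396, 0.3015]], R = [[1.4142, 0.7071, -1.4142], [0.0000, 2.3452, 2.1320], [0.0000, 0.0000, 2.1106]]

c_1 = (1, 0, 1); ‖c_1‖ = 1.4142, so e_1 = (0.7071, 0.0000, 0.7071).
e_1·c_2 = 0.7071·(-1) + 0.0000·1 + 0.7071·2 = 0.7071.
u_2 = c_2 − 0.7071·e_1 = (-1.5000, 1.0000, 1.5000).
‖u_2‖ = 2.3452, so e_2 = (-0.6396, 0.4264, 0.6396).
e_1·c_3 = 0.7071·(-3) + 0.0000·(-1) + 0.7071·1 = -1.4142; e_2·c_3 = (-0.6396)·(-3) + 0.4264·(-1) + 0.6396·1 = 2.1320.
u_3 = c_3 + 1.4142·e_1 − 2.1320·e_2 = (-0.6364, -1.9091, 0.6364).
‖u_3‖ = 2.1106, so e_3 = (-0.3015, -0.9045, 0.3015).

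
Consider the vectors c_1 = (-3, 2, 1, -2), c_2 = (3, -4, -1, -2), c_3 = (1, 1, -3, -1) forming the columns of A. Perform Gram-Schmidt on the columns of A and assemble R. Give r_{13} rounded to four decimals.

r_{13} = -0.4714

c_1 = (-3, 2, 1, -2); ‖c_1‖ = 4.2426, so q_1 = (-0.7071, 0.4714, 0.2357, -0.4714).
r_{13} = q_1·c_3 = -0.4714.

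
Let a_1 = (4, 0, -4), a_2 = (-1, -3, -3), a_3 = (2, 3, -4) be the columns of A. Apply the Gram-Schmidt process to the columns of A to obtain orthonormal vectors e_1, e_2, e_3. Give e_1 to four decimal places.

a_1 = (4, 0, -4); ‖a_1‖ = 5.6569, so e_1 = (0.7071, 0.0000, -0.7071).

e_1 = (0.7071, 0.0000, -0.7071)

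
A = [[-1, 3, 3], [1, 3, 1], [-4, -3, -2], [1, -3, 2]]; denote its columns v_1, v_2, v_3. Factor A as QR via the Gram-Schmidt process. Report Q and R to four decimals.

Q = [[-0.2294, 0.6166, 0.7132], [0.2294, 0.4484, -0.0211], [-0.9177, -0.1962, -0.0084], [0.2294, -0.6166, 0.7006]], R = [[4.3589, 2.0647, 1.8353], [0.0000, 5.6335, 1.4574], [0.0000, 0.0000, 3.5366]]

e_1 = v_1/‖v_1‖ = (-1, 1, -4, 1)/4.3589 = (-0.2294, 0.2294, -0.9177, 0.2294).
r_{12} = e_1·v_2 = 2.0647.
u_2 = v_2 − 2.0647·e_1 = (3.4737, 2.5263, -1.1053, -3.4737).
‖u_2‖ = 5.6335, so e_2 = (0.6166, 0.4484, -0.1962, -0.6166).
r_{13} = e_1·v_3 = 1.8353; r_{23} = e_2·v_3 = 1.4574.
u_3 = v_3 − 1.8353·e_1 − 1.4574·e_2 = (2.5224, -0.0746, -0.0299, 2.4776).
‖u_3‖ = 3.5366, so e_3 = (0.7132, -0.0211, -0.0084, 0.7006).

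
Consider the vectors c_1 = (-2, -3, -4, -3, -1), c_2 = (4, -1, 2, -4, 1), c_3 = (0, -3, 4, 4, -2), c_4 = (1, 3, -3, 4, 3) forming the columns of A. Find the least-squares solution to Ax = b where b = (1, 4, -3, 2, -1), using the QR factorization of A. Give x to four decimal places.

c_1 = (-2, -3, -4, -3, -1); ‖c_1‖ = 6.2450, so q_1 = (-0.3203, -0.4804, -0.6405, -0.4804, -0.1601).
q_1·c_2 = (-0.3203)·4 + (-0.4804)·(-1) + (-0.6405)·2 + (-0.4804)·(-4) + (-0.1601)·1 = -0.3203.
u_2 = c_2 + 0.3203·q_1 = (3.8974, -1.1538, 1.7949, -4.1538, 0.9487).
‖u_2‖ = 6.1561, so q_2 = (0.6331, -0.1874, 0.2916, -0.6748, 0.1541).
q_1·c_3 = (-0.3203)·0 + (-0.4804)·(-3) + (-0.6405)·4 + (-0.4804)·4 + (-0.1601)·(-2) = -2.7222; q_2·c_3 = 0.6331·0 + (-0.1874)·(-3) + 0.2916·4 + (-0.6748)·4 + 0.1541·(-2) = -1.2787.
u_3 = c_3 + 2.7222·q_1 + 1.2787·q_2 = (-0.0622, -4.5474, 2.6292, 1.8295, -2.2388).
‖u_3‖ = 5.9962, so q_3 = (-0.0104, -0.7584, 0.4385, 0.3051, -0.3734).
q_1·c_4 = (-0.3203)·1 + (-0.4804)·3 + (-0.6405)·(-3) + (-0.4804)·4 + (-0.1601)·3 = -2.2418; q_2·c_4 = 0.6331·1 + (-0.1874)·3 + 0.2916·(-3) + (-0.6748)·4 + 0.1541·3 = -3.0406; q_3·c_4 = (-0.0104)·1 + (-0.7584)·3 + 0.4385·(-3) + 0.3051·4 + (-0.3734)·3 = -3.5006.
u_4 = c_4 + 2.2418·q_1 + 3.0406·q_2 + 3.5006·q_3 = (2.1707, -1.3016, -2.0144, 1.9395, 1.8026).
‖u_4‖ = 4.1803, so q_4 = (0.5193, -0.3114, -0.4819, 0.4640, 0.4312).
Qᵀb = (-1.1209, -2.4949, -3.3757, 1.2162).
Back-substitute: x_4 = 1.2162/4.1803 = 0.2909.
x_3 = (-3.3757 + 3.5006·0.2909)/5.9962 = -0.3931.
x_2 = (-2.4949 + 1.2787·(-0.3931) + 3.0406·0.2909)/6.1561 = -0.3432.
x_1 = (-1.1209 + 0.3203·(-0.3432) + 2.7222·(-0.3931) + 2.2418·0.2909)/6.2450 = -0.2640.

x = (-0.2640, -0.3432, -0.3931, 0.2909)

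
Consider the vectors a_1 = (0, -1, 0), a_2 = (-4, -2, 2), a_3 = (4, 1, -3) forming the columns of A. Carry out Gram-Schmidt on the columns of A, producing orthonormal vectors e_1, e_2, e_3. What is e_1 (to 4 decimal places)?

e_1 = (0.0000, -1.0000, 0.0000)

a_1 = (0, -1, 0); ‖a_1‖ = 1.0000, so e_1 = (0.0000, -1.0000, 0.0000).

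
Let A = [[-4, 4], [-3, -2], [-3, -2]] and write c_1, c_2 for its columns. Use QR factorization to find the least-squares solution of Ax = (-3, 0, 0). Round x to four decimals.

x = (0.3000, -0.4500)

c_1 = (-4, -3, -3); ‖c_1‖ = 5.8310, so q_1 = (-0.6860, -0.5145, -0.5145).
q_1·c_2 = (-0.6860)·4 + (-0.5145)·(-2) + (-0.5145)·(-2) = -0.6860.
u_2 = c_2 + 0.6860·q_1 = (3.5294, -2.3529, -2.3529).
‖u_2‖ = 4.8507, so q_2 = (0.7276, -0.4851, -0.4851).
Qᵀb = (2.0580, -2.1828).
Back-substitute: x_2 = -2.1828/4.8507 = -0.4500.
x_1 = (2.0580 + 0.6860·(-0.4500))/5.8310 = 0.3000.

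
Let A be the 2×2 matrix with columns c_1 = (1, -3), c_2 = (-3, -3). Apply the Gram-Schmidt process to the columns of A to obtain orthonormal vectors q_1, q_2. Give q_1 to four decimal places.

c_1 = (1, -3); ‖c_1‖ = 3.1623, so q_1 = (0.3162, -0.9487).

q_1 = (0.3162, -0.9487)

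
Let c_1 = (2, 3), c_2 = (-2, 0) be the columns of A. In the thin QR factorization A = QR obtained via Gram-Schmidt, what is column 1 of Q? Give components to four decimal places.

e_1 = c_1/‖c_1‖ = (2, 3)/3.6056 = (0.5547, 0.8321).

e_1 = (0.5547, 0.8321)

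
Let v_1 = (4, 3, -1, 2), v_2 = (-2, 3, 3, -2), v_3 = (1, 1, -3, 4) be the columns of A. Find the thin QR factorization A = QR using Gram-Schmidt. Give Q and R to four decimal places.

Q = [[0.7303, -0.2410, -0.6325], [0.5477, 0.7229, 0.3162], [-0.1826, 0.5623, -0.3162], [0.3651, -0.3213, 0.6325]], R = [[5.4772, -1.0954, 3.2863], [0.0000, 4.9800, -2.4900], [0.0000, 0.0000, 3.1623]]

v_1 = (4, 3, -1, 2); ‖v_1‖ = 5.4772, so e_1 = (0.7303, 0.5477, -0.1826, 0.3651).
e_1·v_2 = 0.7303·(-2) + 0.5477·3 + (-0.1826)·3 + 0.3651·(-2) = -1.0954.
u_2 = v_2 + 1.0954·e_1 = (-1.2000, 3.6000, 2.8000, -1.6000).
‖u_2‖ = 4.9800, so e_2 = (-0.2410, 0.7229, 0.5623, -0.3213).
e_1·v_3 = 0.7303·1 + 0.5477·1 + (-0.1826)·(-3) + 0.3651·4 = 3.2863; e_2·v_3 = (-0.2410)·1 + 0.7229·1 + 0.5623·(-3) + (-0.3213)·4 = -2.4900.
u_3 = v_3 − 3.2863·e_1 + 2.4900·e_2 = (-2.0000, 1.0000, -1.0000, 2.0000).
‖u_3‖ = 3.1623, so e_3 = (-0.6325, 0.3162, -0.3162, 0.6325).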